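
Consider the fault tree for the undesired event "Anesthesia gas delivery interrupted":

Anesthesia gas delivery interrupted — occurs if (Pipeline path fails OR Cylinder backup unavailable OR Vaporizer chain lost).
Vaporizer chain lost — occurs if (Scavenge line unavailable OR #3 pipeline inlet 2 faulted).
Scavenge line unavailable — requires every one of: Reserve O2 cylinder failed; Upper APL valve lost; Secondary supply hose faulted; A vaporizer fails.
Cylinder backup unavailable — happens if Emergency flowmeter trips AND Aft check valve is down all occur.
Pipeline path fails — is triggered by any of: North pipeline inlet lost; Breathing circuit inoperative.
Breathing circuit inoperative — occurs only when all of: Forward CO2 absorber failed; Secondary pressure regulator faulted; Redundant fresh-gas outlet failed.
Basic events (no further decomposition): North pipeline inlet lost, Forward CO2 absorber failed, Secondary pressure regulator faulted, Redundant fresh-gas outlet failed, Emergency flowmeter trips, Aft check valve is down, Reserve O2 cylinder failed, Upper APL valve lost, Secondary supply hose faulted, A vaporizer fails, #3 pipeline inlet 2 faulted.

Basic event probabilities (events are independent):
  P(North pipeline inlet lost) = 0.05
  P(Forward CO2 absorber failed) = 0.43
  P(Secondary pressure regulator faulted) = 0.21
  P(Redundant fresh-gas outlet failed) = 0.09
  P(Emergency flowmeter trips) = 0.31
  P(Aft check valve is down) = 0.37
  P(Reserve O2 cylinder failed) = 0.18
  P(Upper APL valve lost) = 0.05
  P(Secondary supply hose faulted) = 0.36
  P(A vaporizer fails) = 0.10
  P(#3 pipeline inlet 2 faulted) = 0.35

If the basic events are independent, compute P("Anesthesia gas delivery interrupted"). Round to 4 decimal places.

P(Breathing circuit inoperative) [AND] = 0.43 × 0.21 × 0.09 = 0.008127
P(Pipeline path fails) [OR] = 1 − (1−0.05) × (1−0.008127) = 0.057721
P(Cylinder backup unavailable) [AND] = 0.31 × 0.37 = 0.114700
P(Scavenge line unavailable) [AND] = 0.18 × 0.05 × 0.36 × 0.10 = 0.000324
P(Vaporizer chain lost) [OR] = 1 − (1−0.000324) × (1−0.35) = 0.350211
P(Anesthesia gas delivery interrupted) [OR] = 1 − (1−0.057721) × (1−0.114700) × (1−0.350211) = 0.457946
Rounded to 4 decimal places: P(Anesthesia gas delivery interrupted) ≈ 0.4579.

0.4579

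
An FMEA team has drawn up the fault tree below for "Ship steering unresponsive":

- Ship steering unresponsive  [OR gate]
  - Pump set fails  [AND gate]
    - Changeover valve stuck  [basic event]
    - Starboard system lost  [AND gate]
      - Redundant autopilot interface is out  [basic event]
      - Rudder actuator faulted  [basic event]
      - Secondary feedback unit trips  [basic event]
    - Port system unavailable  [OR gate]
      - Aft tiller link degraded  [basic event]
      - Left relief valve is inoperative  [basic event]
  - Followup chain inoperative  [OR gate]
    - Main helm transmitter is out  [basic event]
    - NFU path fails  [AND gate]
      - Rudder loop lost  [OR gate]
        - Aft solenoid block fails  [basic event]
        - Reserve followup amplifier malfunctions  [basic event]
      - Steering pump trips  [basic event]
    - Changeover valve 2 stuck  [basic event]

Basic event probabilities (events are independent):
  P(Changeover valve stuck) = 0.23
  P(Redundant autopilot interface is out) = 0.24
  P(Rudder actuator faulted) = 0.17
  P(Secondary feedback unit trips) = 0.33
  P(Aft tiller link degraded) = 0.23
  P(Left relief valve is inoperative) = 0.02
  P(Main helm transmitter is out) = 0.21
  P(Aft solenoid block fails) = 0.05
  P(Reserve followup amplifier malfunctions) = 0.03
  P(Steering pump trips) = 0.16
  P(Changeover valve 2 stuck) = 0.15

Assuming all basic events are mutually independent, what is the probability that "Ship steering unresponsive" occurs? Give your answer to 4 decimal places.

P(Starboard system lost) [AND] = 0.24 × 0.17 × 0.33 = 0.013464
P(Port system unavailable) [OR] = 1 − (1−0.23) × (1−0.02) = 0.245400
P(Pump set fails) [AND] = 0.23 × 0.013464 × 0.245400 = 0.000760
P(Rudder loop lost) [OR] = 1 − (1−0.05) × (1−0.03) = 0.078500
P(NFU path fails) [AND] = 0.078500 × 0.16 = 0.012560
P(Followup chain inoperative) [OR] = 1 − (1−0.21) × (1−0.012560) × (1−0.15) = 0.336934
P(Ship steering unresponsive) [OR] = 1 − (1−0.000760) × (1−0.336934) = 0.337438
Rounded to 4 decimal places: P(Ship steering unresponsive) ≈ 0.3374.

0.3374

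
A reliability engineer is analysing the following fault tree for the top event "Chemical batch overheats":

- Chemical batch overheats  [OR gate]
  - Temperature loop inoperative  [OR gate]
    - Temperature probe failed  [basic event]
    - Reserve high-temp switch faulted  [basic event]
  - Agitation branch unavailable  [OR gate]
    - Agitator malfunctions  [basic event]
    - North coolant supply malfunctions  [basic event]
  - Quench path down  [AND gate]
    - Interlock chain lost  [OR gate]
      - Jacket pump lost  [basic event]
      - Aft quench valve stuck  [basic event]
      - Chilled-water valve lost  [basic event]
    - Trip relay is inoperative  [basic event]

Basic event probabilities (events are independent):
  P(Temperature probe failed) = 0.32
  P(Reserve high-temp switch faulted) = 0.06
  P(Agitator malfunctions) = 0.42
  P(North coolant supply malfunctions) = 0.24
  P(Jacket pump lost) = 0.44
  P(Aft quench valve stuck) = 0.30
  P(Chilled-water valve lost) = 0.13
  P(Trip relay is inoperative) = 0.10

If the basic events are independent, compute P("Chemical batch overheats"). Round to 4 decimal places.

P(Temperature loop inoperative) [OR] = 1 − (1−0.32) × (1−0.06) = 0.360800
P(Agitation branch unavailable) [OR] = 1 − (1−0.42) × (1−0.24) = 0.559200
P(Interlock chain lost) [OR] = 1 − (1−0.44) × (1−0.30) × (1−0.13) = 0.658960
P(Quench path down) [AND] = 0.658960 × 0.10 = 0.065896
P(Chemical batch overheats) [OR] = 1 − (1−0.360800) × (1−0.559200) × (1−0.065896) = 0.736807
Rounded to 4 decimal places: P(Chemical batch overheats) ≈ 0.7368.

0.7368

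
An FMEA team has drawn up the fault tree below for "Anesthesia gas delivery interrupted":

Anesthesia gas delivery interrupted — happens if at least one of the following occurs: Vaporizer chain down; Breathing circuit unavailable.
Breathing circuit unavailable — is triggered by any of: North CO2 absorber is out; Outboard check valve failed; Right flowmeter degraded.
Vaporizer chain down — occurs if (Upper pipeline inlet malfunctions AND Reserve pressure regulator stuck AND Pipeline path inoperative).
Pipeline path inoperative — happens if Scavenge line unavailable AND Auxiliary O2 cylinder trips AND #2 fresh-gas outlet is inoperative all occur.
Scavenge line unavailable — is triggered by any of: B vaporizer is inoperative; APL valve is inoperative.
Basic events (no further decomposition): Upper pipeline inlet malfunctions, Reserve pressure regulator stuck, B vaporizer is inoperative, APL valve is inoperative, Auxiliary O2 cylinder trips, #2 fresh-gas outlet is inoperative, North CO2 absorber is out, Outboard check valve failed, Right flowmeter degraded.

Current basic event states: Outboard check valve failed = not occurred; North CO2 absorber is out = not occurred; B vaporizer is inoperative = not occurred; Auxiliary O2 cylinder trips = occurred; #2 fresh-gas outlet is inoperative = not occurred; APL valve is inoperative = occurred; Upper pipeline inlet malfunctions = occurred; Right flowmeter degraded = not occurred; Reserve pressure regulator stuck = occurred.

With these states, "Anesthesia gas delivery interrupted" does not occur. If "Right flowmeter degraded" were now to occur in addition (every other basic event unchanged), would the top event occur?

Counterfactual: set "Right flowmeter degraded" to occurred.
Scavenge line unavailable [OR]: B vaporizer is inoperative=not, APL valve is inoperative=occurs → at least one input occurs → occurs.
Pipeline path inoperative [AND]: Scavenge line unavailable=occurs, Auxiliary O2 cylinder trips=occurs, #2 fresh-gas outlet is inoperative=not → not all inputs occur → does not occur.
Vaporizer chain down [AND]: Upper pipeline inlet malfunctions=occurs, Reserve pressure regulator stuck=occurs, Pipeline path inoperative=not → not all inputs occur → does not occur.
Breathing circuit unavailable [OR]: North CO2 absorber is out=not, Outboard check valve failed=not, Right flowmeter degraded=occurs → at least one input occurs → occurs.
Anesthesia gas delivery interrupted [OR]: Vaporizer chain down=not, Breathing circuit unavailable=occurs → at least one input occurs → occurs.

Yes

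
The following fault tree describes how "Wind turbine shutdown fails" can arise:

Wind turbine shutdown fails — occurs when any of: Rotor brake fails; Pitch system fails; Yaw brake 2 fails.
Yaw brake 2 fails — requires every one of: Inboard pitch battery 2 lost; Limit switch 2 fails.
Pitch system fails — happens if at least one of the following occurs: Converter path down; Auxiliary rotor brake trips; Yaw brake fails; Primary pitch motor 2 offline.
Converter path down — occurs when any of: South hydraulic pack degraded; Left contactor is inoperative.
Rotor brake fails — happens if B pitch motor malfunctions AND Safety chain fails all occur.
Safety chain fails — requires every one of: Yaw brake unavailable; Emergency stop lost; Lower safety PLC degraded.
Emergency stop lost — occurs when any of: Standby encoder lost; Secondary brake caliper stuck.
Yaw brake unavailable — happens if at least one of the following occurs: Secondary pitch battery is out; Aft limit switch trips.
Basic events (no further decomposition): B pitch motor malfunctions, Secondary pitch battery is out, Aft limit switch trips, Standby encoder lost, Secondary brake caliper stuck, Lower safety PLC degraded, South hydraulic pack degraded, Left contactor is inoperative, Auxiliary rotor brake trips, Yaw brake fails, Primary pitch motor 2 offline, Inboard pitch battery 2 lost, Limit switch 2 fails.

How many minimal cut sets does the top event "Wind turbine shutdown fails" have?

Yaw brake unavailable [OR]: union of children's cut sets → 2 cut set(s).
Emergency stop lost [OR]: union of children's cut sets → 2 cut set(s).
Safety chain fails [AND]: one cut set from each child combined → 2 × 2 × 1 = 4 cut set(s).
Rotor brake fails [AND]: one cut set from each child combined → 1 × 4 = 4 cut set(s).
Converter path down [OR]: union of children's cut sets → 2 cut set(s).
Pitch system fails [OR]: union of children's cut sets → 5 cut set(s).
Yaw brake 2 fails [AND]: one cut set from each child combined → 1 × 1 = 1 cut set(s).
Wind turbine shutdown fails [OR]: union of children's cut sets → 10 cut set(s).
Minimal cut sets: {B pitch motor malfunctions, Lower safety PLC degraded, Secondary pitch battery is out, Standby encoder lost}; {B pitch motor malfunctions, Lower safety PLC degraded, Secondary brake caliper stuck, Secondary pitch battery is out}; {Aft limit switch trips, B pitch motor malfunctions, Lower safety PLC degraded, Standby encoder lost}; {Aft limit switch trips, B pitch motor malfunctions, Lower safety PLC degraded, Secondary brake caliper stuck}; {South hydraulic pack degraded}; {Left contactor is inoperative}; {Auxiliary rotor brake trips}; {Yaw brake fails}; {Primary pitch motor 2 offline}; {Inboard pitch battery 2 lost, Limit switch 2 fails}.

10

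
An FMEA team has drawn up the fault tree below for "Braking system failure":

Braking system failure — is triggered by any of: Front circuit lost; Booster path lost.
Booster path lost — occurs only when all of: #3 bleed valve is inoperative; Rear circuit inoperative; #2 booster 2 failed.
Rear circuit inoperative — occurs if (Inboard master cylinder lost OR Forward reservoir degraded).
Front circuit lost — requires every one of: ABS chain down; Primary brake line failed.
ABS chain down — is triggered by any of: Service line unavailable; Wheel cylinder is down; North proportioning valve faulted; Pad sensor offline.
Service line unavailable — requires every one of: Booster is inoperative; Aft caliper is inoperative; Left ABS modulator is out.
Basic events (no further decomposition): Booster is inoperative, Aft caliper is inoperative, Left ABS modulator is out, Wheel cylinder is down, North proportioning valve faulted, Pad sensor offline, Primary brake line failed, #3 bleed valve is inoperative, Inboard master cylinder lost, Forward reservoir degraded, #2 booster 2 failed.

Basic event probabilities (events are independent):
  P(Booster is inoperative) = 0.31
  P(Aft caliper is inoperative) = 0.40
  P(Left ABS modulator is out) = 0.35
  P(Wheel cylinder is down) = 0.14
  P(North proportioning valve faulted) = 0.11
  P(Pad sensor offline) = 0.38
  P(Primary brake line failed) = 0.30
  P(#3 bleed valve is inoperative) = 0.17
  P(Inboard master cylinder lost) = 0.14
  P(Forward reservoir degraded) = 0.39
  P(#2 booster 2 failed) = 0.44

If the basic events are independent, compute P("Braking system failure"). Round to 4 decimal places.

0.1935

P(Service line unavailable) [AND] = 0.31 × 0.40 × 0.35 = 0.043400
P(ABS chain down) [OR] = 1 − (1−0.043400) × (1−0.14) × (1−0.11) × (1−0.38) = 0.546047
P(Front circuit lost) [AND] = 0.546047 × 0.30 = 0.163814
P(Rear circuit inoperative) [OR] = 1 − (1−0.14) × (1−0.39) = 0.475400
P(Booster path lost) [AND] = 0.17 × 0.475400 × 0.44 = 0.035560
P(Braking system failure) [OR] = 1 − (1−0.163814) × (1−0.035560) = 0.193549
Rounded to 4 decimal places: P(Braking system failure) ≈ 0.1935.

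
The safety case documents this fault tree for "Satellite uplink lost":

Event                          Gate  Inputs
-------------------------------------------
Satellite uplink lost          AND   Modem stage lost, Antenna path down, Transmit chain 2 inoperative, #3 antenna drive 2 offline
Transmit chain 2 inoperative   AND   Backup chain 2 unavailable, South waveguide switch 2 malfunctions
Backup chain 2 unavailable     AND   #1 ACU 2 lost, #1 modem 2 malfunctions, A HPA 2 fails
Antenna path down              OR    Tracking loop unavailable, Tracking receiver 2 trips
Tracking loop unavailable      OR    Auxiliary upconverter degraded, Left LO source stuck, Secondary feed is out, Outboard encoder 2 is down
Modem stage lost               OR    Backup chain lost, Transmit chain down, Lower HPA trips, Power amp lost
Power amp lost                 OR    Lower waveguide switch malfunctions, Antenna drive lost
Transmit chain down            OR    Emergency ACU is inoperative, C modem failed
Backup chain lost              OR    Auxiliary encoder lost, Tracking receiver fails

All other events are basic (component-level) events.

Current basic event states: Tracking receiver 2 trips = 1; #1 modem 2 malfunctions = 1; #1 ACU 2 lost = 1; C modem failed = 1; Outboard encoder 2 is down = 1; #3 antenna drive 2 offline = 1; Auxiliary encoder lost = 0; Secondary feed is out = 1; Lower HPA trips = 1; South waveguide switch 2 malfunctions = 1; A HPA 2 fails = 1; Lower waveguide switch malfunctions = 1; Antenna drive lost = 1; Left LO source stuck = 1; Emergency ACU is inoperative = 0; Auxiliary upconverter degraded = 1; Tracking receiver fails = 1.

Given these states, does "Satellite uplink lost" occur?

Yes

Backup chain lost [OR]: Auxiliary encoder lost=not, Tracking receiver fails=occurs → at least one input occurs → occurs.
Transmit chain down [OR]: Emergency ACU is inoperative=not, C modem failed=occurs → at least one input occurs → occurs.
Power amp lost [OR]: Lower waveguide switch malfunctions=occurs, Antenna drive lost=occurs → at least one input occurs → occurs.
Modem stage lost [OR]: Backup chain lost=occurs, Transmit chain down=occurs, Lower HPA trips=occurs, Power amp lost=occurs → at least one input occurs → occurs.
Tracking loop unavailable [OR]: Auxiliary upconverter degraded=occurs, Left LO source stuck=occurs, Secondary feed is out=occurs, Outboard encoder 2 is down=occurs → at least one input occurs → occurs.
Antenna path down [OR]: Tracking loop unavailable=occurs, Tracking receiver 2 trips=occurs → at least one input occurs → occurs.
Backup chain 2 unavailable [AND]: #1 ACU 2 lost=occurs, #1 modem 2 malfunctions=occurs, A HPA 2 fails=occurs → all inputs occur → occurs.
Transmit chain 2 inoperative [AND]: Backup chain 2 unavailable=occurs, South waveguide switch 2 malfunctions=occurs → all inputs occur → occurs.
Satellite uplink lost [AND]: Modem stage lost=occurs, Antenna path down=occurs, Transmit chain 2 inoperative=occurs, #3 antenna drive 2 offline=occurs → all inputs occur → occurs.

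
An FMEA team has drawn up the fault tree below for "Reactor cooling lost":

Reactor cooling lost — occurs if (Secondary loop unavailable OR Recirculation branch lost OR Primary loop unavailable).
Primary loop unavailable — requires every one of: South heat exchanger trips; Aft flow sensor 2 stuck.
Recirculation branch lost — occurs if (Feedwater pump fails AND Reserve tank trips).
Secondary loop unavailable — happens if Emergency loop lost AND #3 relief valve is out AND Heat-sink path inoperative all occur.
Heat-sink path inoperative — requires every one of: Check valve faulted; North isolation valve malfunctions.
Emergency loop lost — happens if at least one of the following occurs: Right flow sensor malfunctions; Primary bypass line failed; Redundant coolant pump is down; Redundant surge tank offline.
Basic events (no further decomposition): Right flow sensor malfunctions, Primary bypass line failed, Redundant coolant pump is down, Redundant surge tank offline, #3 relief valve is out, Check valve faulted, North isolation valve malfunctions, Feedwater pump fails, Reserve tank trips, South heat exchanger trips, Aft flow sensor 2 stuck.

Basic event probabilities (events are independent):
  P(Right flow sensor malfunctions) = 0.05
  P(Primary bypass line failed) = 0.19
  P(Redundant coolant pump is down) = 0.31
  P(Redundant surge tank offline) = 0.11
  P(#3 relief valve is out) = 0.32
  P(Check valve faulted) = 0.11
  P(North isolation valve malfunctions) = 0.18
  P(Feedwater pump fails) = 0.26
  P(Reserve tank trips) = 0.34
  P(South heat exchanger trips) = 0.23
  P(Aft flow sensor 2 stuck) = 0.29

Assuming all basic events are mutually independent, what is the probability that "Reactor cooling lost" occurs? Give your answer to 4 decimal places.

0.1520

P(Emergency loop lost) [OR] = 1 − (1−0.05) × (1−0.19) × (1−0.31) × (1−0.11) = 0.527450
P(Heat-sink path inoperative) [AND] = 0.11 × 0.18 = 0.019800
P(Secondary loop unavailable) [AND] = 0.527450 × 0.32 × 0.019800 = 0.003342
P(Recirculation branch lost) [AND] = 0.26 × 0.34 = 0.088400
P(Primary loop unavailable) [AND] = 0.23 × 0.29 = 0.066700
P(Reactor cooling lost) [OR] = 1 − (1−0.003342) × (1−0.088400) × (1−0.066700) = 0.152047
Rounded to 4 decimal places: P(Reactor cooling lost) ≈ 0.1520.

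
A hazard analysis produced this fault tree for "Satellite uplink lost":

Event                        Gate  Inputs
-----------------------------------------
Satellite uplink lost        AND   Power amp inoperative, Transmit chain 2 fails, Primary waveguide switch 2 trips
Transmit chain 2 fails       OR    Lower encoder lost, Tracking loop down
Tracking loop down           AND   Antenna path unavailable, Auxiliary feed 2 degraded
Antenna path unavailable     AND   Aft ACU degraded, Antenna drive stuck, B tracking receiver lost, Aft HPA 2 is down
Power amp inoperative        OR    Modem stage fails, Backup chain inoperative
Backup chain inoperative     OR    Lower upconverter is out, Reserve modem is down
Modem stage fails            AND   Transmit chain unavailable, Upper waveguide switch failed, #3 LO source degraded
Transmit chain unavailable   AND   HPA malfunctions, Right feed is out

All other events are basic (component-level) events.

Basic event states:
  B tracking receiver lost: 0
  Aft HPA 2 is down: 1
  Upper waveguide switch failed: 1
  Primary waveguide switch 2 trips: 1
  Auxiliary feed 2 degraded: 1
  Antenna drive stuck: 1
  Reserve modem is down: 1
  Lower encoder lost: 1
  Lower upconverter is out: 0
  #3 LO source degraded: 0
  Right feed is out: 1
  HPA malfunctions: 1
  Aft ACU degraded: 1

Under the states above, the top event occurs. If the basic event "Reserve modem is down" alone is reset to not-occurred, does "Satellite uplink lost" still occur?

No

Counterfactual: set "Reserve modem is down" to not occurred.
Transmit chain unavailable [AND]: HPA malfunctions=occurs, Right feed is out=occurs → all inputs occur → occurs.
Modem stage fails [AND]: Transmit chain unavailable=occurs, Upper waveguide switch failed=occurs, #3 LO source degraded=not → not all inputs occur → does not occur.
Backup chain inoperative [OR]: Lower upconverter is out=not, Reserve modem is down=not → no input occurs → does not occur.
Power amp inoperative [OR]: Modem stage fails=not, Backup chain inoperative=not → no input occurs → does not occur.
Antenna path unavailable [AND]: Aft ACU degraded=occurs, Antenna drive stuck=occurs, B tracking receiver lost=not, Aft HPA 2 is down=occurs → not all inputs occur → does not occur.
Tracking loop down [AND]: Antenna path unavailable=not, Auxiliary feed 2 degraded=occurs → not all inputs occur → does not occur.
Transmit chain 2 fails [OR]: Lower encoder lost=occurs, Tracking loop down=not → at least one input occurs → occurs.
Satellite uplink lost [AND]: Power amp inoperative=not, Transmit chain 2 fails=occurs, Primary waveguide switch 2 trips=occurs → not all inputs occur → does not occur.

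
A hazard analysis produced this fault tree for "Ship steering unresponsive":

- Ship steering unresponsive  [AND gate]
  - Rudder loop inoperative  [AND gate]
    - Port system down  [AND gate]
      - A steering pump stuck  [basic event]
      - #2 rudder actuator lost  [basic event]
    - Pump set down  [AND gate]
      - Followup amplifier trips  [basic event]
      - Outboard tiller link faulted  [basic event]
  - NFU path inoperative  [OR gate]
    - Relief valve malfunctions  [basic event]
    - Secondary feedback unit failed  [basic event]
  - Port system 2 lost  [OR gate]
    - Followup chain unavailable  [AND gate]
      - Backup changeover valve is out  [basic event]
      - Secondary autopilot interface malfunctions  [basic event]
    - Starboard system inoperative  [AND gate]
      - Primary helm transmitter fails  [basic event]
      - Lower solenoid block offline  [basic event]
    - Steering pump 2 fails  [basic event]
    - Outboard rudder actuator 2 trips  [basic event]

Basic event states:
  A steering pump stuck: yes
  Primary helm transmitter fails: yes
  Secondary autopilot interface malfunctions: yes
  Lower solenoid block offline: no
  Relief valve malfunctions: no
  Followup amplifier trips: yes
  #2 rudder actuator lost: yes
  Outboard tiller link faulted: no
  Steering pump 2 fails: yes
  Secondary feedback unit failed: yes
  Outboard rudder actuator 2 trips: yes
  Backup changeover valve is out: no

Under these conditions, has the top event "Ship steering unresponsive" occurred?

Port system down [AND]: A steering pump stuck=occurs, #2 rudder actuator lost=occurs → all inputs occur → occurs.
Pump set down [AND]: Followup amplifier trips=occurs, Outboard tiller link faulted=not → not all inputs occur → does not occur.
Rudder loop inoperative [AND]: Port system down=occurs, Pump set down=not → not all inputs occur → does not occur.
NFU path inoperative [OR]: Relief valve malfunctions=not, Secondary feedback unit failed=occurs → at least one input occurs → occurs.
Followup chain unavailable [AND]: Backup changeover valve is out=not, Secondary autopilot interface malfunctions=occurs → not all inputs occur → does not occur.
Starboard system inoperative [AND]: Primary helm transmitter fails=occurs, Lower solenoid block offline=not → not all inputs occur → does not occur.
Port system 2 lost [OR]: Followup chain unavailable=not, Starboard system inoperative=not, Steering pump 2 fails=occurs, Outboard rudder actuator 2 trips=occurs → at least one input occurs → occurs.
Ship steering unresponsive [AND]: Rudder loop inoperative=not, NFU path inoperative=occurs, Port system 2 lost=occurs → not all inputs occur → does not occur.

No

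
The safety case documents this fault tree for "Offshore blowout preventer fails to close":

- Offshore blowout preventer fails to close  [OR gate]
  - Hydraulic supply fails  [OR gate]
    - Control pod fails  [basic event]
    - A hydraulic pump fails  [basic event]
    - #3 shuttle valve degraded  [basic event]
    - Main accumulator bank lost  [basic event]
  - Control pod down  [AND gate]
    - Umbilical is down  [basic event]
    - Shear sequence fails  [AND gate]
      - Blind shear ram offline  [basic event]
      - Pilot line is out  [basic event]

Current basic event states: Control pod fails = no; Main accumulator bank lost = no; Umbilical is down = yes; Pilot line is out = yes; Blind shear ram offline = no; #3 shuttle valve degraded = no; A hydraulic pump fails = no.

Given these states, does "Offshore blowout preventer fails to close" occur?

Hydraulic supply fails [OR]: Control pod fails=not, A hydraulic pump fails=not, #3 shuttle valve degraded=not, Main accumulator bank lost=not → no input occurs → does not occur.
Shear sequence fails [AND]: Blind shear ram offline=not, Pilot line is out=occurs → not all inputs occur → does not occur.
Control pod down [AND]: Umbilical is down=occurs, Shear sequence fails=not → not all inputs occur → does not occur.
Offshore blowout preventer fails to close [OR]: Hydraulic supply fails=not, Control pod down=not → no input occurs → does not occur.

No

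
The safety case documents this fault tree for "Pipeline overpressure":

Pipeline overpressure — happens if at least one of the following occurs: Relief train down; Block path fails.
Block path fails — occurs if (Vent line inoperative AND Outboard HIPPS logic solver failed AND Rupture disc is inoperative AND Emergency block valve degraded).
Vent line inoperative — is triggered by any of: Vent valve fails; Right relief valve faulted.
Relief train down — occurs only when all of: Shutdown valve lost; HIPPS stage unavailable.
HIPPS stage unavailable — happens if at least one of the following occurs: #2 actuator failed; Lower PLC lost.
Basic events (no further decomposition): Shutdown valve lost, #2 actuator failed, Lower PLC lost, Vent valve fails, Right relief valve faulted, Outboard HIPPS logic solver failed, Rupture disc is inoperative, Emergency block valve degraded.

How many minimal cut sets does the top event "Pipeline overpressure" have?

HIPPS stage unavailable [OR]: union of children's cut sets → 2 cut set(s).
Relief train down [AND]: one cut set from each child combined → 1 × 2 = 2 cut set(s).
Vent line inoperative [OR]: union of children's cut sets → 2 cut set(s).
Block path fails [AND]: one cut set from each child combined → 2 × 1 × 1 × 1 = 2 cut set(s).
Pipeline overpressure [OR]: union of children's cut sets → 4 cut set(s).
Minimal cut sets: {#2 actuator failed, Shutdown valve lost}; {Lower PLC lost, Shutdown valve lost}; {Emergency block valve degraded, Outboard HIPPS logic solver failed, Rupture disc is inoperative, Vent valve fails}; {Emergency block valve degraded, Outboard HIPPS logic solver failed, Right relief valve faulted, Rupture disc is inoperative}.

4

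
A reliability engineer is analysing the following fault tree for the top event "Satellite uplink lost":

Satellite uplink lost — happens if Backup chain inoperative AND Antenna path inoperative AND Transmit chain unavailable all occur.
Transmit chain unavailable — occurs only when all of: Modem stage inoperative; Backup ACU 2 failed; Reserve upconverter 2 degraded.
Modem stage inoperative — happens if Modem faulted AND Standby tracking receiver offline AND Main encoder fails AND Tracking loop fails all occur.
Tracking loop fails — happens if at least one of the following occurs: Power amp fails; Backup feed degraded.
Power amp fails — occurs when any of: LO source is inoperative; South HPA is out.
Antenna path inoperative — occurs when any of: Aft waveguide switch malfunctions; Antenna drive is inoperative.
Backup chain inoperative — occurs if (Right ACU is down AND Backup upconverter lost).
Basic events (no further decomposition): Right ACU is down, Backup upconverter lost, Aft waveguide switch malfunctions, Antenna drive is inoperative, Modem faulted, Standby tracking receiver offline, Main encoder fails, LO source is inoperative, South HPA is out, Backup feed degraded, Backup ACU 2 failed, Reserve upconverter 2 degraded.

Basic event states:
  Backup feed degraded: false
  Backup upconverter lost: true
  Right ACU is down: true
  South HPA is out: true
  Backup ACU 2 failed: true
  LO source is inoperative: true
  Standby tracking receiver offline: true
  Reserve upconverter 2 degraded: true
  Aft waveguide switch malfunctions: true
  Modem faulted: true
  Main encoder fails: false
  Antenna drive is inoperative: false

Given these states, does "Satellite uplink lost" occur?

Backup chain inoperative [AND]: Right ACU is down=occurs, Backup upconverter lost=occurs → all inputs occur → occurs.
Antenna path inoperative [OR]: Aft waveguide switch malfunctions=occurs, Antenna drive is inoperative=not → at least one input occurs → occurs.
Power amp fails [OR]: LO source is inoperative=occurs, South HPA is out=occurs → at least one input occurs → occurs.
Tracking loop fails [OR]: Power amp fails=occurs, Backup feed degraded=not → at least one input occurs → occurs.
Modem stage inoperative [AND]: Modem faulted=occurs, Standby tracking receiver offline=occurs, Main encoder fails=not, Tracking loop fails=occurs → not all inputs occur → does not occur.
Transmit chain unavailable [AND]: Modem stage inoperative=not, Backup ACU 2 failed=occurs, Reserve upconverter 2 degraded=occurs → not all inputs occur → does not occur.
Satellite uplink lost [AND]: Backup chain inoperative=occurs, Antenna path inoperative=occurs, Transmit chain unavailable=not → not all inputs occur → does not occur.

No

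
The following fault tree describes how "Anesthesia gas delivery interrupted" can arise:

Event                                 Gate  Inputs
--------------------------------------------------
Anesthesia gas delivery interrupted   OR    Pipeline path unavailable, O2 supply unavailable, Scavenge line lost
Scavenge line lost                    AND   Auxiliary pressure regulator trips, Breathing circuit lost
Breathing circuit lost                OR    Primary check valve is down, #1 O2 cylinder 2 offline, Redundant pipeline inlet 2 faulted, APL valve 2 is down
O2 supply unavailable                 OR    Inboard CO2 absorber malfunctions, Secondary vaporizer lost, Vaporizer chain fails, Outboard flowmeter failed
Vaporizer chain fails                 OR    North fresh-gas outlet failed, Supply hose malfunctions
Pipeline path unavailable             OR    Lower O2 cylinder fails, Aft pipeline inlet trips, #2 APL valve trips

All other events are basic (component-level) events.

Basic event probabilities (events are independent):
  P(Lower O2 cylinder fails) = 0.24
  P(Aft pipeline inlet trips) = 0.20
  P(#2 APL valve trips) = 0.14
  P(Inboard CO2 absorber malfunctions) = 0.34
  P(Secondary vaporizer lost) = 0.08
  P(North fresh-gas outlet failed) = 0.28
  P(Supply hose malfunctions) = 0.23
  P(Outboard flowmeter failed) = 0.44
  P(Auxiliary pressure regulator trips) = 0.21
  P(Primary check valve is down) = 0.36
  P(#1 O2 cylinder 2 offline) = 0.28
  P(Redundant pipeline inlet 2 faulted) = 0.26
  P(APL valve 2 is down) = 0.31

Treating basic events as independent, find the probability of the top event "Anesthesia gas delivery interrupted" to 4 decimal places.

P(Pipeline path unavailable) [OR] = 1 − (1−0.24) × (1−0.20) × (1−0.14) = 0.477120
P(Vaporizer chain fails) [OR] = 1 − (1−0.28) × (1−0.23) = 0.445600
P(O2 supply unavailable) [OR] = 1 − (1−0.34) × (1−0.08) × (1−0.445600) × (1−0.44) = 0.811486
P(Breathing circuit lost) [OR] = 1 − (1−0.36) × (1−0.28) × (1−0.26) × (1−0.31) = 0.764716
P(Scavenge line lost) [AND] = 0.21 × 0.764716 = 0.160590
P(Anesthesia gas delivery interrupted) [OR] = 1 − (1−0.477120) × (1−0.811486) × (1−0.160590) = 0.917259
Rounded to 4 decimal places: P(Anesthesia gas delivery interrupted) ≈ 0.9173.

0.9173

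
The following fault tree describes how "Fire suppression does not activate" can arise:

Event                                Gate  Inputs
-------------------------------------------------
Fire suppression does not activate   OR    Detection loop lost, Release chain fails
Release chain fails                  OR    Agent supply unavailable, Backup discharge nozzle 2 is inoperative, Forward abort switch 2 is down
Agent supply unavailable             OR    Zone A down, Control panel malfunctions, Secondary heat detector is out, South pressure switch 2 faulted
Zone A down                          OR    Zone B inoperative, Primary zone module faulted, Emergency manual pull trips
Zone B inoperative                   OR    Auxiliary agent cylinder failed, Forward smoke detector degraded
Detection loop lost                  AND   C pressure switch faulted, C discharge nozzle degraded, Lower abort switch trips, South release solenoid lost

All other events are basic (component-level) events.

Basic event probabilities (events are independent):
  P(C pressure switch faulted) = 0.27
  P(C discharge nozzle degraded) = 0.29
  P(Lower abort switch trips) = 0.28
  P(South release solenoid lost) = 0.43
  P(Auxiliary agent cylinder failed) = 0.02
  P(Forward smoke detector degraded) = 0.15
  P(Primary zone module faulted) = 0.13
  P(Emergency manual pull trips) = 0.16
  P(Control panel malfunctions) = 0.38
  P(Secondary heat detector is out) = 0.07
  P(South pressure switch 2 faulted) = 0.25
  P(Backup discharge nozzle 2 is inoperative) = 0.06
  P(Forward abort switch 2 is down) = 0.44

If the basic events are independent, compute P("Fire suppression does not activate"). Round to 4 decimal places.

0.8627

P(Detection loop lost) [AND] = 0.27 × 0.29 × 0.28 × 0.43 = 0.009427
P(Zone B inoperative) [OR] = 1 − (1−0.02) × (1−0.15) = 0.167000
P(Zone A down) [OR] = 1 − (1−0.167000) × (1−0.13) × (1−0.16) = 0.391244
P(Agent supply unavailable) [OR] = 1 − (1−0.391244) × (1−0.38) × (1−0.07) × (1−0.25) = 0.736743
P(Release chain fails) [OR] = 1 − (1−0.736743) × (1−0.06) × (1−0.44) = 0.861422
P(Fire suppression does not activate) [OR] = 1 − (1−0.009427) × (1−0.861422) = 0.862728
Rounded to 4 decimal places: P(Fire suppression does not activate) ≈ 0.8627.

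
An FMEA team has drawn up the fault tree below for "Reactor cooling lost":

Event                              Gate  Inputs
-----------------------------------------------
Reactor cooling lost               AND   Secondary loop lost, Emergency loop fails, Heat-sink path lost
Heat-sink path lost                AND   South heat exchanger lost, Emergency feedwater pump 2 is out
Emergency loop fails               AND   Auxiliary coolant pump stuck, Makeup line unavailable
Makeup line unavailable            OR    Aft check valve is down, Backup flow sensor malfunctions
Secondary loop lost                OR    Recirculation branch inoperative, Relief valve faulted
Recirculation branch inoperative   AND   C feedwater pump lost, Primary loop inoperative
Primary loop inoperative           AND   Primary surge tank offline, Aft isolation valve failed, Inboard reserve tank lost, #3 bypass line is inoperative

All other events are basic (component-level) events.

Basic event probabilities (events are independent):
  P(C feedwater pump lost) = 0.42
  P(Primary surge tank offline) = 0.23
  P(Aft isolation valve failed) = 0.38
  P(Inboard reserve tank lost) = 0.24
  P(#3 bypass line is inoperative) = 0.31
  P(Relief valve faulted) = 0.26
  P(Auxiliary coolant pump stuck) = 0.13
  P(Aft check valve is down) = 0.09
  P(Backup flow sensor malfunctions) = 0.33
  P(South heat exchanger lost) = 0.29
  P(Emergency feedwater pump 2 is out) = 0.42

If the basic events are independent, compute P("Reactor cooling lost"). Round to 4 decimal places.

P(Primary loop inoperative) [AND] = 0.23 × 0.38 × 0.24 × 0.31 = 0.006503
P(Recirculation branch inoperative) [AND] = 0.42 × 0.006503 = 0.002731
P(Secondary loop lost) [OR] = 1 − (1−0.002731) × (1−0.26) = 0.262021
P(Makeup line unavailable) [OR] = 1 − (1−0.09) × (1−0.33) = 0.390300
P(Emergency loop fails) [AND] = 0.13 × 0.390300 = 0.050739
P(Heat-sink path lost) [AND] = 0.29 × 0.42 = 0.121800
P(Reactor cooling lost) [AND] = 0.262021 × 0.050739 × 0.121800 = 0.001619
Rounded to 4 decimal places: P(Reactor cooling lost) ≈ 0.0016.

0.0016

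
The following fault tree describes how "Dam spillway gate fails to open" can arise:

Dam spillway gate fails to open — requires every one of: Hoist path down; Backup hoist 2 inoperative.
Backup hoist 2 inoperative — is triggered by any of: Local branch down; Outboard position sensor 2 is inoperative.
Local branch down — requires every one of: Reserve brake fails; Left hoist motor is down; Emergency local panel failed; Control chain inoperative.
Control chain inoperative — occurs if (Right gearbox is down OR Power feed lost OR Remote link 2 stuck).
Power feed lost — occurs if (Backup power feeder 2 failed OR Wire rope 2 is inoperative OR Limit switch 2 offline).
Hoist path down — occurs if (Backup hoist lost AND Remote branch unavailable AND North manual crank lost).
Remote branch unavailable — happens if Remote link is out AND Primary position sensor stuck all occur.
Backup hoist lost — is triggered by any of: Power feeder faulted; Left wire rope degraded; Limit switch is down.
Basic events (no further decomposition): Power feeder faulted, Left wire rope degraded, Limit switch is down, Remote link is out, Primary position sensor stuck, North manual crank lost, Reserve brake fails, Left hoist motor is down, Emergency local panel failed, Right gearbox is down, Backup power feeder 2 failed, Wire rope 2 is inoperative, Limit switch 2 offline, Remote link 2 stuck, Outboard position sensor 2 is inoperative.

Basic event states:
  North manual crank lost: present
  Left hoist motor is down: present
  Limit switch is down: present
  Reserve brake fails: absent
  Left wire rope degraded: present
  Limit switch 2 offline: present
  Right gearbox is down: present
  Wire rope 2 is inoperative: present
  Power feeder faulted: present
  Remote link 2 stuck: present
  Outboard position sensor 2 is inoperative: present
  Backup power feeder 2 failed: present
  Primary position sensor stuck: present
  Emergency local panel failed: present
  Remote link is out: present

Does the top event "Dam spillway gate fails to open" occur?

Backup hoist lost [OR]: Power feeder faulted=occurs, Left wire rope degraded=occurs, Limit switch is down=occurs → at least one input occurs → occurs.
Remote branch unavailable [AND]: Remote link is out=occurs, Primary position sensor stuck=occurs → all inputs occur → occurs.
Hoist path down [AND]: Backup hoist lost=occurs, Remote branch unavailable=occurs, North manual crank lost=occurs → all inputs occur → occurs.
Power feed lost [OR]: Backup power feeder 2 failed=occurs, Wire rope 2 is inoperative=occurs, Limit switch 2 offline=occurs → at least one input occurs → occurs.
Control chain inoperative [OR]: Right gearbox is down=occurs, Power feed lost=occurs, Remote link 2 stuck=occurs → at least one input occurs → occurs.
Local branch down [AND]: Reserve brake fails=not, Left hoist motor is down=occurs, Emergency local panel failed=occurs, Control chain inoperative=occurs → not all inputs occur → does not occur.
Backup hoist 2 inoperative [OR]: Local branch down=not, Outboard position sensor 2 is inoperative=occurs → at least one input occurs → occurs.
Dam spillway gate fails to open [AND]: Hoist path down=occurs, Backup hoist 2 inoperative=occurs → all inputs occur → occurs.

Yes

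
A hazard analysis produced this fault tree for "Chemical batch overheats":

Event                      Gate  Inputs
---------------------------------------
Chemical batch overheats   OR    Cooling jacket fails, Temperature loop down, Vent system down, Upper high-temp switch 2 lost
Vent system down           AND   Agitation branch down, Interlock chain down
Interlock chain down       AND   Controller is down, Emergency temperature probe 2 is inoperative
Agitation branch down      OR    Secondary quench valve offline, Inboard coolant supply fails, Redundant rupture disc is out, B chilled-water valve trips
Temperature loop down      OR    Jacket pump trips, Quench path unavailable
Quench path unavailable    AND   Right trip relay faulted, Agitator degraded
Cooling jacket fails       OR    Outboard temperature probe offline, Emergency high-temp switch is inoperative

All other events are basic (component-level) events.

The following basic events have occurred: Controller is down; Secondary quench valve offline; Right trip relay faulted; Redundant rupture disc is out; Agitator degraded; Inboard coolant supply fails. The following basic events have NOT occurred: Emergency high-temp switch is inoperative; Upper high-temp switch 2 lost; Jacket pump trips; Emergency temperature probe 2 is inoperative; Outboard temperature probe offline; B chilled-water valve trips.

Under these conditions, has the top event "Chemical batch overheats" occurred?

Yes

Cooling jacket fails [OR]: Outboard temperature probe offline=not, Emergency high-temp switch is inoperative=not → no input occurs → does not occur.
Quench path unavailable [AND]: Right trip relay faulted=occurs, Agitator degraded=occurs → all inputs occur → occurs.
Temperature loop down [OR]: Jacket pump trips=not, Quench path unavailable=occurs → at least one input occurs → occurs.
Agitation branch down [OR]: Secondary quench valve offline=occurs, Inboard coolant supply fails=occurs, Redundant rupture disc is out=occurs, B chilled-water valve trips=not → at least one input occurs → occurs.
Interlock chain down [AND]: Controller is down=occurs, Emergency temperature probe 2 is inoperative=not → not all inputs occur → does not occur.
Vent system down [AND]: Agitation branch down=occurs, Interlock chain down=not → not all inputs occur → does not occur.
Chemical batch overheats [OR]: Cooling jacket fails=not, Temperature loop down=occurs, Vent system down=not, Upper high-temp switch 2 lost=not → at least one input occurs → occurs.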